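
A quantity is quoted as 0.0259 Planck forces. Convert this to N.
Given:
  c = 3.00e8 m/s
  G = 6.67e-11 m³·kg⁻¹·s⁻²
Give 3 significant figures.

3.15e42 N

One Planck force: F_P = c⁴/G = 1.21e44 N.
0.0259 × 1.21e44 N = 3.15e42 N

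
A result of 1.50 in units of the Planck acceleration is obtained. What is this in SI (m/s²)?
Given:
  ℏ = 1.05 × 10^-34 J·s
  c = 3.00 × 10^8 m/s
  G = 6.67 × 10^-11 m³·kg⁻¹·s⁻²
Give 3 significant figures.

One Planck acceleration: a_P = √(c⁷/(ℏG)) = 5.59 × 10^51 m/s².
1.50 × 5.59 × 10^51 m/s² = 8.38 × 10^51 m/s²

8.38 × 10^51 m/s²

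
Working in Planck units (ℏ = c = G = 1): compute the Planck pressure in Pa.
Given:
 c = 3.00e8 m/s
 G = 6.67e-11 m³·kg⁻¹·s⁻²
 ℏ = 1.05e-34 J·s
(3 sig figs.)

4.68e113 Pa

Dimensional analysis gives p_P = c⁷/(ℏG²).
  = 2.19e59 / 4.67e-55
  = 4.68e113 Pa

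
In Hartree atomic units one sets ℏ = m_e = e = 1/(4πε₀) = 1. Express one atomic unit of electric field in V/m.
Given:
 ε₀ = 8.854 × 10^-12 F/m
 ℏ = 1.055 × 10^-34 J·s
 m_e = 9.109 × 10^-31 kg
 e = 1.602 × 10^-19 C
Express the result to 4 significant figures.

E_au = E_h/(e a₀) = m_e²e⁵/((4πε₀)³ℏ⁴)
E_h = 4.354 × 10^-18 J
a₀ = 5.297 × 10^-11 m
E_h/(e·a₀) = 5.131 × 10^11 V/m

5.131 × 10^11 V/m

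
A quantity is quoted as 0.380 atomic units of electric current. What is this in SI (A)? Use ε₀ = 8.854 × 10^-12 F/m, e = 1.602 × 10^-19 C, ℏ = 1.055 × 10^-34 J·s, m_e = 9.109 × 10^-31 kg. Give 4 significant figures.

2.513 × 10^-3 A

One atomic unit of electric current: I_au = e E_h/ℏ = m_e e⁵/((4πε₀)²ℏ³) = 6.612 × 10^-3 A.
0.380 × 6.612 × 10^-3 A = 2.513 × 10^-3 A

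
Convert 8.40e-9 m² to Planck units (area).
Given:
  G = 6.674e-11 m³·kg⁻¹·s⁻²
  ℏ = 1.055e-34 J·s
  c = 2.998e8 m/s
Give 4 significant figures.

Planck area: A_P = ℏG/c³ = 2.613e-70 m².
8.40e-9 / 2.613e-70 = 3.215e61

3.215e61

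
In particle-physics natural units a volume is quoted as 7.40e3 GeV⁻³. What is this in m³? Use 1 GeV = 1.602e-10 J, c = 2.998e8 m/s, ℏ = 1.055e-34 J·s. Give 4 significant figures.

5.695e-44 m³

Volume is [L]³ = [E]⁻³·(ℏc)³.
1 GeV⁻³ → (ℏc)³ × (1 GeV in J)⁻³ = 7.696e-48 m³.
Result: 7.40e3 × 7.696e-48 = 5.695e-44 m³.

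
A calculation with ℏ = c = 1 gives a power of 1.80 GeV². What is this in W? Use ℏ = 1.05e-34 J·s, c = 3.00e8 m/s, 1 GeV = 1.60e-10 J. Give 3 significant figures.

Power is [E]/[T] = [E]²/ℏ.
1 GeV² → 1/ℏ × (1 GeV in J)² = 2.44e14 W.
Result: 1.80 × 2.44e14 = 4.39e14 W.

4.39e14 W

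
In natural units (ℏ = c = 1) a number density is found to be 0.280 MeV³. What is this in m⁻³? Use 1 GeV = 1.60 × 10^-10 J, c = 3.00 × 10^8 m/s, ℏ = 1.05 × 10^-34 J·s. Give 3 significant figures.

Number density is [L]⁻³ = [E]³/(ℏc)³.
1 GeV³ → 1/(ℏc)³ × (1 GeV in J)³ = 1.31 × 10^47 m⁻³.
Convert the energy scale: 0.280 MeV³ = 2.80 × 10^-10 GeV³.
Result: 2.80 × 10^-10 × 1.31 × 10^47 = 3.67 × 10^37 m⁻³.

3.67 × 10^37 m⁻³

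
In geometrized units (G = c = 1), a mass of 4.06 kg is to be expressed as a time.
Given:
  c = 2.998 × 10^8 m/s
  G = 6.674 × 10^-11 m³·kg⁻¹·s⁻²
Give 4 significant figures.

Mass → time via G/c³.
4.06 kg × (G/c³) = 1.006 × 10^-35 s

1.006 × 10^-35 s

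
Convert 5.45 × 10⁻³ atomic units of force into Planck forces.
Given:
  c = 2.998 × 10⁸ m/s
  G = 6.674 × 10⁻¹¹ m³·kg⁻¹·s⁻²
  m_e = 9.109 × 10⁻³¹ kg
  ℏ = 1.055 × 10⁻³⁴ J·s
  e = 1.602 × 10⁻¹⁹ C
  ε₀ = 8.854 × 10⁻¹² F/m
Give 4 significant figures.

3.701 × 10⁻⁵⁴

atomic unit of force: F_au = E_h/a₀ = m_e²e⁶/((4πε₀)³ℏ⁴) = 8.220 × 10⁻⁸ N
Planck force: F_P = c⁴/G = 1.210 × 10⁴⁴ N
5.45 × 10⁻³ × 8.220 × 10⁻⁸ / 1.210 × 10⁴⁴ = 3.701 × 10⁻⁵⁴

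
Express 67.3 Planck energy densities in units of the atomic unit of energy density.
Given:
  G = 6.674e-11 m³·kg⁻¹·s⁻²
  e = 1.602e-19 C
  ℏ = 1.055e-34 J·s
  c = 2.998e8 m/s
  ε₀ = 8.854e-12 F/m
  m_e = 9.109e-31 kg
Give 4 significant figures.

1.064e102

Planck energy density: u_P = c⁷/(ℏG²) = 4.632e113 J/m³
atomic unit of energy density: u_au = E_h/a₀³ = m_e⁴e¹⁰/((4πε₀)⁵ℏ⁸) = 2.929e13 J/m³
67.3 × 4.632e113 / 2.929e13 = 1.064e102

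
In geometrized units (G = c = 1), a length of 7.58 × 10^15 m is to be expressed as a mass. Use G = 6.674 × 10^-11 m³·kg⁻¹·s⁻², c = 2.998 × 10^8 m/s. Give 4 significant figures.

Length → mass via c²/G.
7.58 × 10^15 m × (c²/G) = 1.021 × 10^43 kg

1.021 × 10^43 kg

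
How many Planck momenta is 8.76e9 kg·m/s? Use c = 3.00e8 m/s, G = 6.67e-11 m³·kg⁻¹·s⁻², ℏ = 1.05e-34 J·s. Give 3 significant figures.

Planck momentum: p_P = √(ℏc³/G) = 6.52 kg·m/s.
8.76e9 / 6.52 = 1.34e9

1.34e9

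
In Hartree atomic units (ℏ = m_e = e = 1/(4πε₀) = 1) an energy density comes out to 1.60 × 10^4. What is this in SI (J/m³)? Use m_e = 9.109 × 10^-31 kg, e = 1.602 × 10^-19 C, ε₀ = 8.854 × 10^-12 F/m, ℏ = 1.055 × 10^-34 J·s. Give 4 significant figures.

4.687 × 10^17 J/m³

One atomic unit of energy density: u_au = E_h/a₀³ = m_e⁴e¹⁰/((4πε₀)⁵ℏ⁸) = 2.929 × 10^13 J/m³.
1.60 × 10^4 × 2.929 × 10^13 J/m³ = 4.687 × 10^17 J/m³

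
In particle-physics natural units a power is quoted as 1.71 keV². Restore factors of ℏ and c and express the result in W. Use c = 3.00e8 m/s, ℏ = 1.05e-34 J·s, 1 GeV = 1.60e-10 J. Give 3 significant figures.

417 W

Power is [E]/[T] = [E]²/ℏ.
1 GeV² → 1/ℏ × (1 GeV in J)² = 2.44e14 W.
Convert the energy scale: 1.71 keV² = 1.71e-12 GeV².
Result: 1.71e-12 × 2.44e14 = 417 W.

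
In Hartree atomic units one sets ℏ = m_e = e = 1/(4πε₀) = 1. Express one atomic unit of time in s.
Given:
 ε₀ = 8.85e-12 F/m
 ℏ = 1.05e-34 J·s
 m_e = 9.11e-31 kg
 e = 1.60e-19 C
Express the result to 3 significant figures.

2.40e-17 s

τ_au = (4πε₀)²ℏ³/(m_e e⁴)
E_h = 4.38e-18 J
ℏ/E_h = 2.40e-17 s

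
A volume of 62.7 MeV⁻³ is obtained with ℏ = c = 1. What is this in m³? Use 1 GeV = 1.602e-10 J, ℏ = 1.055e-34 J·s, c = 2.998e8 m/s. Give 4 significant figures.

Volume is [L]³ = [E]⁻³·(ℏc)³.
1 GeV⁻³ → (ℏc)³ × (1 GeV in J)⁻³ = 7.696e-48 m³.
Convert the energy scale: 62.7 MeV⁻³ = 6.27e10 GeV⁻³.
Result: 6.27e10 × 7.696e-48 = 4.825e-37 m³.

4.825e-37 m³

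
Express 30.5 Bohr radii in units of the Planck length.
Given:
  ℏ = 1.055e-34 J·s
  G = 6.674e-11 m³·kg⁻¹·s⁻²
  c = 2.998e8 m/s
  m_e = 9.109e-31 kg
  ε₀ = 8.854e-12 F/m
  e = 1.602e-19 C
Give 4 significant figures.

Bohr radius: a₀ = 4πε₀ℏ²/(m_e e²) = 5.297e-11 m
Planck length: ℓ_P = √(ℏG/c³) = 1.616e-35 m
30.5 × 5.297e-11 / 1.616e-35 = 9.995e25

9.995e25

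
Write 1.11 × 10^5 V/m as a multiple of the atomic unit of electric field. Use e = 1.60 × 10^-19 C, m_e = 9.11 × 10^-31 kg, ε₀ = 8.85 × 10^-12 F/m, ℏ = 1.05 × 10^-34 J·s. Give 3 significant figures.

atomic unit of electric field: E_au = E_h/(e a₀) = m_e²e⁵/((4πε₀)³ℏ⁴) = 5.20 × 10^11 V/m.
1.11 × 10^5 / 5.20 × 10^11 = 2.13 × 10^-7

2.13 × 10^-7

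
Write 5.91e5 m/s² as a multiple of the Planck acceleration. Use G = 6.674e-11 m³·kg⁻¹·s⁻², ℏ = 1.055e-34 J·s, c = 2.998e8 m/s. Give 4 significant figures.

Planck acceleration: a_P = √(c⁷/(ℏG)) = 5.560e51 m/s².
5.91e5 / 5.560e51 = 1.063e-46

1.063e-46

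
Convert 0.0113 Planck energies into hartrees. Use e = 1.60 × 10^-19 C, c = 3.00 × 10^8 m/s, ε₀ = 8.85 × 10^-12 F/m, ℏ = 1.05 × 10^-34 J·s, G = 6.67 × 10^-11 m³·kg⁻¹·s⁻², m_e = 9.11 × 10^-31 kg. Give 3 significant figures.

Planck energy: E_P = √(ℏc⁵/G) = 1.96 × 10^9 J
hartree: E_h = m_e e⁴/(4πε₀ℏ)² = 4.38 × 10^-18 J
0.0113 × 1.96 × 10^9 / 4.38 × 10^-18 = 5.05 × 10^24

5.05 × 10^24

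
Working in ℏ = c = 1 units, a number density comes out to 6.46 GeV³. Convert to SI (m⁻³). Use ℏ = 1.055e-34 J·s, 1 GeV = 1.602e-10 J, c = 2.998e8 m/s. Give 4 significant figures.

8.394e47 m⁻³

Number density is [L]⁻³ = [E]³/(ℏc)³.
1 GeV³ → 1/(ℏc)³ × (1 GeV in J)³ = 1.299e47 m⁻³.
Result: 6.46 × 1.299e47 = 8.394e47 m⁻³.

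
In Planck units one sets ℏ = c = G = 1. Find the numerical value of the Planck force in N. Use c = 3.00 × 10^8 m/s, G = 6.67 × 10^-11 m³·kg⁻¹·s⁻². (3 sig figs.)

1.21 × 10^44 N

F_P = c⁴/G
  = 8.10 × 10^33 / 6.67 × 10^-11
  = 1.21 × 10^44 N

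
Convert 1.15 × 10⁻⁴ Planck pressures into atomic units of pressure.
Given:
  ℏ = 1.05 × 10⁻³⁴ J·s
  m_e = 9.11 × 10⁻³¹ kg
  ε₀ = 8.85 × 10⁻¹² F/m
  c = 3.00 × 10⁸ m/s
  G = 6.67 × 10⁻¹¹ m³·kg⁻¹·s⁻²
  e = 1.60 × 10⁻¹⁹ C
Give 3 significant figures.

Planck pressure: p_P = c⁷/(ℏG²) = 4.68 × 10¹¹³ Pa
atomic unit of pressure: P_au = E_h/a₀³ = m_e⁴e¹⁰/((4πε₀)⁵ℏ⁸) = 3.01 × 10¹³ Pa
1.15 × 10⁻⁴ × 4.68 × 10¹¹³ / 3.01 × 10¹³ = 1.79 × 10⁹⁶

1.79 × 10⁹⁶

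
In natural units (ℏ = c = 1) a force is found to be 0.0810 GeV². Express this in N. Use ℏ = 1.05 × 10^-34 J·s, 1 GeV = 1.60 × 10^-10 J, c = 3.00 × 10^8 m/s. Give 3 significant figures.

6.58 × 10^4 N

Force is [E]/[L] = [E]²/(ℏc); restore (ℏc)⁻¹.
1 GeV² → 1/(ℏc) × (1 GeV in J)² = 8.13 × 10^5 N.
Result: 0.0810 × 8.13 × 10^5 = 6.58 × 10^4 N.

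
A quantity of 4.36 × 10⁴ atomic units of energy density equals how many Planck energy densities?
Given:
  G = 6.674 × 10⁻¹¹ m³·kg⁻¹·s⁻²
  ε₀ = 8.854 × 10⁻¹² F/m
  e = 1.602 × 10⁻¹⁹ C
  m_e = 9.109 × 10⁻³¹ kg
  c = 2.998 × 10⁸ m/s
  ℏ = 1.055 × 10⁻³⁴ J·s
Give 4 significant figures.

atomic unit of energy density: u_au = E_h/a₀³ = m_e⁴e¹⁰/((4πε₀)⁵ℏ⁸) = 2.929 × 10¹³ J/m³
Planck energy density: u_P = c⁷/(ℏG²) = 4.632 × 10¹¹³ J/m³
4.36 × 10⁴ × 2.929 × 10¹³ / 4.632 × 10¹¹³ = 2.757 × 10⁻⁹⁶

2.757 × 10⁻⁹⁶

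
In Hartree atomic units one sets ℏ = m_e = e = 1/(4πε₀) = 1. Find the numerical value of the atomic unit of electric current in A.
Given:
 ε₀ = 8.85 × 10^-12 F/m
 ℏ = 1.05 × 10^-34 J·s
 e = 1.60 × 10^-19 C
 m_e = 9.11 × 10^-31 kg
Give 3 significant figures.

6.67 × 10^-3 A

I_au = e E_h/ℏ = m_e e⁵/((4πε₀)²ℏ³)
E_h = 4.38 × 10^-18 J
e·E_h/ℏ = 6.67 × 10^-3 A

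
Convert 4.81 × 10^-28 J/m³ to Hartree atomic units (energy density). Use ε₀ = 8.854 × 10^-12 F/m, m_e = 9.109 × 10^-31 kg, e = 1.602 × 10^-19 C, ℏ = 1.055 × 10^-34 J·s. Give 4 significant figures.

1.642 × 10^-41

atomic unit of energy density: u_au = E_h/a₀³ = m_e⁴e¹⁰/((4πε₀)⁵ℏ⁸) = 2.929 × 10^13 J/m³.
4.81 × 10^-28 / 2.929 × 10^13 = 1.642 × 10^-41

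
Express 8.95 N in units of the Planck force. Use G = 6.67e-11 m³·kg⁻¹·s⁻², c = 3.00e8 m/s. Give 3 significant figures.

Planck force: F_P = c⁴/G = 1.21e44 N.
8.95 / 1.21e44 = 7.37e-44

7.37e-44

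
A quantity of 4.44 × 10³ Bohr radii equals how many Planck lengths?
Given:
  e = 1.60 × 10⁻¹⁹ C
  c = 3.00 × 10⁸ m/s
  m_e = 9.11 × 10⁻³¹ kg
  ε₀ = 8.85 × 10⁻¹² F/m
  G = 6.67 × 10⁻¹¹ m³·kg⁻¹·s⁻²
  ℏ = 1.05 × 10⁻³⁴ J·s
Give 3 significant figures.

Bohr radius: a₀ = 4πε₀ℏ²/(m_e e²) = 5.26 × 10⁻¹¹ m
Planck length: ℓ_P = √(ℏG/c³) = 1.61 × 10⁻³⁵ m
4.44 × 10³ × 5.26 × 10⁻¹¹ / 1.61 × 10⁻³⁵ = 1.45 × 10²⁸

1.45 × 10²⁸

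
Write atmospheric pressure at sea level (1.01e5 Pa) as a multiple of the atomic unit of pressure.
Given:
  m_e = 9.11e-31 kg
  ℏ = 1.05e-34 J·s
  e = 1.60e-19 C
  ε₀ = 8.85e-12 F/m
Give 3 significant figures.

3.35e-9

atomic unit of pressure: P_au = E_h/a₀³ = m_e⁴e¹⁰/((4πε₀)⁵ℏ⁸) = 3.01e13 Pa.
1.01e5 / 3.01e13 = 3.35e-9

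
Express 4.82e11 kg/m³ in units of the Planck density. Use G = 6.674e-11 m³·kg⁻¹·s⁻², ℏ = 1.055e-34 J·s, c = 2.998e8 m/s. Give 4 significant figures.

9.352e-86

Planck density: ρ_P = c⁵/(ℏG²) = 5.154e96 kg/m³.
4.82e11 / 5.154e96 = 9.352e-86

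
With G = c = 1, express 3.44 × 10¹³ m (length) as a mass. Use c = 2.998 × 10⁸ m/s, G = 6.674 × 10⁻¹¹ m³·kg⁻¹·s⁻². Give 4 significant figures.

Length → mass via c²/G.
3.44 × 10¹³ m × (c²/G) = 4.633 × 10⁴⁰ kg

4.633 × 10⁴⁰ kg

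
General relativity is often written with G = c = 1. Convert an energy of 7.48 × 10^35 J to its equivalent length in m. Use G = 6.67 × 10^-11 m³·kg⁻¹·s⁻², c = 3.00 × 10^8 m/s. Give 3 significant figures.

Energy → length via G/c⁴.
7.48 × 10^35 J × (G/c⁴) = 6.16 × 10^-9 m

6.16 × 10^-9 m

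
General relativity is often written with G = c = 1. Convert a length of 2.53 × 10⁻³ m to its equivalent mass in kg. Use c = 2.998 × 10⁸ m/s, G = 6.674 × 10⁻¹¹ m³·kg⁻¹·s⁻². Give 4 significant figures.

3.407 × 10²⁴ kg

Length → mass via c²/G.
2.53 × 10⁻³ m × (c²/G) = 3.407 × 10²⁴ kg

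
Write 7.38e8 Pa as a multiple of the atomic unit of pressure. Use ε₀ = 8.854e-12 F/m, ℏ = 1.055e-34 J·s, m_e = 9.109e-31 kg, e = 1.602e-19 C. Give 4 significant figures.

2.520e-5

atomic unit of pressure: P_au = E_h/a₀³ = m_e⁴e¹⁰/((4πε₀)⁵ℏ⁸) = 2.929e13 Pa.
7.38e8 / 2.929e13 = 2.520e-5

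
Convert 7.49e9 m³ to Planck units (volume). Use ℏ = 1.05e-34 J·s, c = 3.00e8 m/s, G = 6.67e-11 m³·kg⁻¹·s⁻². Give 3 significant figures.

1.79e114

Planck volume: V_P = (ℏG/c³)^(3/2) = 4.18e-105 m³.
7.49e9 / 4.18e-105 = 1.79e114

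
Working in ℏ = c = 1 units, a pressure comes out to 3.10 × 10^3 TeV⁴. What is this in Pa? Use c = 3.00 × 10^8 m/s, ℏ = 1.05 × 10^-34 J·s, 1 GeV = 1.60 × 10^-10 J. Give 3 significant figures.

6.50 × 10^52 Pa

Pressure is [E]/[L]³ = [E]⁴/(ℏc)³.
1 GeV⁴ → 1/(ℏc)³ × (1 GeV in J)⁴ = 2.10 × 10^37 Pa.
Convert the energy scale: 3.10 × 10^3 TeV⁴ = 3.10 × 10^15 GeV⁴.
Result: 3.10 × 10^15 × 2.10 × 10^37 = 6.50 × 10^52 Pa.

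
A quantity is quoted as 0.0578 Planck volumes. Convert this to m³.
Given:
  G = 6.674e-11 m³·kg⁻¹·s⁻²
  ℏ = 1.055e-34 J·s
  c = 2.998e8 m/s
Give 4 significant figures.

2.441e-106 m³

One Planck volume: V_P = (ℏG/c³)^(3/2) = 4.224e-105 m³.
0.0578 × 4.224e-105 m³ = 2.441e-106 m³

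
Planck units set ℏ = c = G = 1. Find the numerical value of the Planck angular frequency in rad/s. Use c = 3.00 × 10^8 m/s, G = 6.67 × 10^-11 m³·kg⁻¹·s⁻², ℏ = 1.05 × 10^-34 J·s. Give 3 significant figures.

1.86 × 10^43 rad/s

From ℏ = c = G = 1 the angular frequency scale is ω_P = √(c⁵/(ℏG)).
  = √(3.47 × 10^86)
  = 1.86 × 10^43 rad/s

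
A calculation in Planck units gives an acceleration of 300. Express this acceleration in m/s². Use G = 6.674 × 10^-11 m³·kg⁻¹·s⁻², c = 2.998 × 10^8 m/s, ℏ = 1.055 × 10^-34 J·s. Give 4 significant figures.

1.668 × 10^54 m/s²

One Planck acceleration: a_P = √(c⁷/(ℏG)) = 5.560 × 10^51 m/s².
300 × 5.560 × 10^51 m/s² = 1.668 × 10^54 m/s²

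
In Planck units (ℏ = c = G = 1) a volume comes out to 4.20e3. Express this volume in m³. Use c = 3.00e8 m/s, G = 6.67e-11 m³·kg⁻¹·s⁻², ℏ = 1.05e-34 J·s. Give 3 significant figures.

1.75e-101 m³

One Planck volume: V_P = (ℏG/c³)^(3/2) = 4.18e-105 m³.
4.20e3 × 4.18e-105 m³ = 1.75e-101 m³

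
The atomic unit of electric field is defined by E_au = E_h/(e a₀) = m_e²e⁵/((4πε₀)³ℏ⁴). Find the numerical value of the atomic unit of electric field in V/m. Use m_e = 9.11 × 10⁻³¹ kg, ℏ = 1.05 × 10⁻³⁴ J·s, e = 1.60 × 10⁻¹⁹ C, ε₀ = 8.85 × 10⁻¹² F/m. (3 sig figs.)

5.20 × 10¹¹ V/m

E_au = E_h/(e a₀) = m_e²e⁵/((4πε₀)³ℏ⁴)
E_h = 4.38 × 10⁻¹⁸ J
a₀ = 5.26 × 10⁻¹¹ m
E_h/(e·a₀) = 5.20 × 10¹¹ V/m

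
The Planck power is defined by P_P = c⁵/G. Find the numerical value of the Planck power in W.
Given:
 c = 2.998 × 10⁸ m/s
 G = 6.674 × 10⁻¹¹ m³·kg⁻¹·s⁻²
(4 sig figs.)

P_P = c⁵/G
  = 2.422 × 10⁴² / 6.674 × 10⁻¹¹
  = 3.629 × 10⁵² W

3.629 × 10⁵² W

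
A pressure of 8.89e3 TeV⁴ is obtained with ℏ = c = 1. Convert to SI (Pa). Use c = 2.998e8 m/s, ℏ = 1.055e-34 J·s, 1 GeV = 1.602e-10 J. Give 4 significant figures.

Pressure is [E]/[L]³ = [E]⁴/(ℏc)³.
1 GeV⁴ → 1/(ℏc)³ × (1 GeV in J)⁴ = 2.082e37 Pa.
Convert the energy scale: 8.89e3 TeV⁴ = 8.89e15 GeV⁴.
Result: 8.89e15 × 2.082e37 = 1.851e53 Pa.

1.851e53 Pa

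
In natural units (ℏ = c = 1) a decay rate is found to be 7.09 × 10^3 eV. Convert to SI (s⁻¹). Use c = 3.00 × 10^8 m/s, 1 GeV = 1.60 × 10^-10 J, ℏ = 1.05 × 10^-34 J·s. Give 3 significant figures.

A rate is [E]/ℏ; divide by ℏ.
1 GeV → 1/ℏ × (1 GeV in J) = 1.52 × 10^24 s⁻¹.
Convert the energy scale: 7.09 × 10^3 eV = 7.09 × 10^-6 GeV.
Result: 7.09 × 10^-6 × 1.52 × 10^24 = 1.08 × 10^19 s⁻¹.

1.08 × 10^19 s⁻¹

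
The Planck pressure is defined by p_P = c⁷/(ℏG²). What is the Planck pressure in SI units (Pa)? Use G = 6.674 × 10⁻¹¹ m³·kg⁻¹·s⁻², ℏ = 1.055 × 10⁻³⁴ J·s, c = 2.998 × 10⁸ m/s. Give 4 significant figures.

4.632 × 10¹¹³ Pa

p_P = c⁷/(ℏG²)
  = 2.177 × 10⁵⁹ / 4.699 × 10⁻⁵⁵
  = 4.632 × 10¹¹³ Pa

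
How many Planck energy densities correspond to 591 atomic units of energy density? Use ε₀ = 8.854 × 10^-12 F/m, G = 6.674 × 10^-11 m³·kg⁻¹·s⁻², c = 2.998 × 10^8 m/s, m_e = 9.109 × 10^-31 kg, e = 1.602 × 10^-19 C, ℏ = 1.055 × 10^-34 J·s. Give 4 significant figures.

atomic unit of energy density: u_au = E_h/a₀³ = m_e⁴e¹⁰/((4πε₀)⁵ℏ⁸) = 2.929 × 10^13 J/m³
Planck energy density: u_P = c⁷/(ℏG²) = 4.632 × 10^113 J/m³
591 × 2.929 × 10^13 / 4.632 × 10^113 = 3.737 × 10^-98

3.737 × 10^-98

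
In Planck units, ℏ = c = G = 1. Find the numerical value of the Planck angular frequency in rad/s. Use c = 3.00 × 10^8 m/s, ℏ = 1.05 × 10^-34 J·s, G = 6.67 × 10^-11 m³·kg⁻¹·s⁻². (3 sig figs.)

1.86 × 10^43 rad/s

From ℏ = c = G = 1 the angular frequency scale is ω_P = √(c⁵/(ℏG)).
  = √(3.47 × 10^86)
  = 1.86 × 10^43 rad/s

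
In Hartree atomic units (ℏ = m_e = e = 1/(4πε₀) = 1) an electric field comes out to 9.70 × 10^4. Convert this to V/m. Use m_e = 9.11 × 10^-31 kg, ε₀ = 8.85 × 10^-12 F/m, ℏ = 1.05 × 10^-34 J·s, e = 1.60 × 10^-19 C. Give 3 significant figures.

One atomic unit of electric field: E_au = E_h/(e a₀) = m_e²e⁵/((4πε₀)³ℏ⁴) = 5.20 × 10^11 V/m.
9.70 × 10^4 × 5.20 × 10^11 V/m = 5.05 × 10^16 V/m

5.05 × 10^16 V/m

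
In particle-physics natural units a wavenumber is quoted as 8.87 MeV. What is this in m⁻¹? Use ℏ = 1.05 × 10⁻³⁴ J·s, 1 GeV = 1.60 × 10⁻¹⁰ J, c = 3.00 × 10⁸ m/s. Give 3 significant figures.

Inverse length is [E]/(ℏc).
1 GeV → 1/(ℏc) × (1 GeV in J) = 5.08 × 10¹⁵ m⁻¹.
Convert the energy scale: 8.87 MeV = 8.87 × 10⁻³ GeV.
Result: 8.87 × 10⁻³ × 5.08 × 10¹⁵ = 4.51 × 10¹³ m⁻¹.

4.51 × 10¹³ m⁻¹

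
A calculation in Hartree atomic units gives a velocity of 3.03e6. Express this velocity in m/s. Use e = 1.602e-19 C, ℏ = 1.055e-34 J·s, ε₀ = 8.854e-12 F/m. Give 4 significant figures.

One atomic unit of velocity: v_au = e²/(4πε₀ℏ) = 2.186e6 m/s.
3.03e6 × 2.186e6 m/s = 6.625e12 m/s

6.625e12 m/s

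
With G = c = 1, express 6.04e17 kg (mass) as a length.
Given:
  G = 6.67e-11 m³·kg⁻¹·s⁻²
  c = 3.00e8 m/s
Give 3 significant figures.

4.48e-10 m

In G = c = 1 units mass has dimensions of length; the conversion factor is G/c².
6.04e17 kg × (G/c²) = 4.48e-10 m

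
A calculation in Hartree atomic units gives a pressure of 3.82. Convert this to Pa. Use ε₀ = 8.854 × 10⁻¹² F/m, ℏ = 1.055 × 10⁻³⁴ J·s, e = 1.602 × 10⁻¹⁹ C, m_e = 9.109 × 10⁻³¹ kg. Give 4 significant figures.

1.119 × 10¹⁴ Pa

One atomic unit of pressure: P_au = E_h/a₀³ = m_e⁴e¹⁰/((4πε₀)⁵ℏ⁸) = 2.929 × 10¹³ Pa.
3.82 × 2.929 × 10¹³ Pa = 1.119 × 10¹⁴ Pa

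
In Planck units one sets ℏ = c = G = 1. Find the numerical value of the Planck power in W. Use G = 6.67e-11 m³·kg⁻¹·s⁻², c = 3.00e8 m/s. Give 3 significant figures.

P_P = c⁵/G
  = 2.43e42 / 6.67e-11
  = 3.64e52 W

3.64e52 W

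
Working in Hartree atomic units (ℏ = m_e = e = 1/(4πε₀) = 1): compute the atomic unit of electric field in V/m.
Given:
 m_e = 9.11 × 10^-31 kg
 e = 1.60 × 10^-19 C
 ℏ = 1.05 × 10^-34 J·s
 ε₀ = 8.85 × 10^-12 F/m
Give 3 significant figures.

Dimensional analysis gives E_au = E_h/(e a₀) = m_e²e⁵/((4πε₀)³ℏ⁴).
E_h = 4.38 × 10^-18 J
a₀ = 5.26 × 10^-11 m
E_h/(e·a₀) = 5.20 × 10^11 V/m

5.20 × 10^11 V/m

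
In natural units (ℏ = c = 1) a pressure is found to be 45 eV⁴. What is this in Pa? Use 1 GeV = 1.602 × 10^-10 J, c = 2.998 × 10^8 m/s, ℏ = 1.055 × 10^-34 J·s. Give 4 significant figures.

Pressure is [E]/[L]³ = [E]⁴/(ℏc)³.
1 GeV⁴ → 1/(ℏc)³ × (1 GeV in J)⁴ = 2.082 × 10^37 Pa.
Convert the energy scale: 45 eV⁴ = 4.50 × 10^-35 GeV⁴.
Result: 4.50 × 10^-35 × 2.082 × 10^37 = 936.7 Pa.

936.7 Pa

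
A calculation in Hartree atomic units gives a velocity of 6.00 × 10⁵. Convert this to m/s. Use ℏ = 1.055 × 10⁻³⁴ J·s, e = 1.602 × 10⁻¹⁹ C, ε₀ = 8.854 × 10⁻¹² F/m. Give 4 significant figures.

1.312 × 10¹² m/s

One atomic unit of velocity: v_au = e²/(4πε₀ℏ) = 2.186 × 10⁶ m/s.
6.00 × 10⁵ × 2.186 × 10⁶ m/s = 1.312 × 10¹² m/s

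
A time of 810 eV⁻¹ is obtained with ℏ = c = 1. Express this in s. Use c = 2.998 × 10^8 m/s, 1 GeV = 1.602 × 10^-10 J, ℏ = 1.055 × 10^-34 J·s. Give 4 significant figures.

A time is [E]⁻¹ in ℏ=c=1; restore one factor of ℏ.
1 GeV⁻¹ → ℏ × (1 GeV in J)⁻¹ = 6.586 × 10^-25 s.
Convert the energy scale: 810 eV⁻¹ = 8.10 × 10^11 GeV⁻¹.
Result: 8.10 × 10^11 × 6.586 × 10^-25 = 5.334 × 10^-13 s.

5.334 × 10^-13 s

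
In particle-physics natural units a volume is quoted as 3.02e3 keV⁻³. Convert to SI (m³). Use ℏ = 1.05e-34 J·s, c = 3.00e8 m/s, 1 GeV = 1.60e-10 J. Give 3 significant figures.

Volume is [L]³ = [E]⁻³·(ℏc)³.
1 GeV⁻³ → (ℏc)³ × (1 GeV in J)⁻³ = 7.63e-48 m³.
Convert the energy scale: 3.02e3 keV⁻³ = 3.02e21 GeV⁻³.
Result: 3.02e21 × 7.63e-48 = 2.30e-26 m³.

2.30e-26 m³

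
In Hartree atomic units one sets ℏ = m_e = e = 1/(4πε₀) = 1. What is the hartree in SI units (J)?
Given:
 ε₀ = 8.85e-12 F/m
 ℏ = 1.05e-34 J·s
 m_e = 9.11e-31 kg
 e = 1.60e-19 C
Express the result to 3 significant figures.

E_h = m_e e⁴/(4πε₀ℏ)²
  = 5.97e-106 / 1.36e-88
  = 4.38e-18 J

4.38e-18 J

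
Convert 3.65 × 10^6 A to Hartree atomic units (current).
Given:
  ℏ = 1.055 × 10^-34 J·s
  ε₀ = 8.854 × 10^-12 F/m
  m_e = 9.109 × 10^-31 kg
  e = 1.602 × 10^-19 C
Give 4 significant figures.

5.520 × 10^8

atomic unit of electric current: I_au = e E_h/ℏ = m_e e⁵/((4πε₀)²ℏ³) = 6.612 × 10^-3 A.
3.65 × 10^6 / 6.612 × 10^-3 = 5.520 × 10^8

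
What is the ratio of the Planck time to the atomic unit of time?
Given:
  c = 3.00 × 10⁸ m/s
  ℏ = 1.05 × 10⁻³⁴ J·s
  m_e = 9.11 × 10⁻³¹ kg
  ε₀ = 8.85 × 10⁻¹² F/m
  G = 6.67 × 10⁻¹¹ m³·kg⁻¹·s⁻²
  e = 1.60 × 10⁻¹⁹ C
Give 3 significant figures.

2.24 × 10⁻²⁷

Planck time: t_P = √(ℏG/c⁵) = 5.37 × 10⁻⁴⁴ s
atomic unit of time: τ_au = (4πε₀)²ℏ³/(m_e e⁴) = 2.40 × 10⁻¹⁷ s
ratio = 5.37 × 10⁻⁴⁴ / 2.40 × 10⁻¹⁷ = 2.24 × 10⁻²⁷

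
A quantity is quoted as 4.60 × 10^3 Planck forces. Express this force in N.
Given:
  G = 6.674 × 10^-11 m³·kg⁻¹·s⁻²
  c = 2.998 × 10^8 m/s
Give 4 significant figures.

One Planck force: F_P = c⁴/G = 1.210 × 10^44 N.
4.60 × 10^3 × 1.210 × 10^44 N = 5.568 × 10^47 N

5.568 × 10^47 N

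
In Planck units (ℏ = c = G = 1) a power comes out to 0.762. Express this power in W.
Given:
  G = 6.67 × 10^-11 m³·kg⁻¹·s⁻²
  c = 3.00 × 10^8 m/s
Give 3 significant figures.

One Planck power: P_P = c⁵/G = 3.64 × 10^52 W.
0.762 × 3.64 × 10^52 W = 2.78 × 10^52 W

2.78 × 10^52 W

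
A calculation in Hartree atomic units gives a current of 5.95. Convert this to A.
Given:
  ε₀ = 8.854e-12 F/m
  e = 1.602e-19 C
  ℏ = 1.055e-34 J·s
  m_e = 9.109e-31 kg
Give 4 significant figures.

One atomic unit of electric current: I_au = e E_h/ℏ = m_e e⁵/((4πε₀)²ℏ³) = 6.612e-3 A.
5.95 × 6.612e-3 A = 0.03934 A

0.03934 A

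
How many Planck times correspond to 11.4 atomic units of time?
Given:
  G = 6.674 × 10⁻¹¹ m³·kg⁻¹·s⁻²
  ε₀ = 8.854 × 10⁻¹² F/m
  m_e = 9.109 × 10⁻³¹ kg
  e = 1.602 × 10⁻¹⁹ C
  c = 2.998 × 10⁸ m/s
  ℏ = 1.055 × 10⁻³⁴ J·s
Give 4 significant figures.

5.123 × 10²⁷

atomic unit of time: τ_au = (4πε₀)²ℏ³/(m_e e⁴) = 2.423 × 10⁻¹⁷ s
Planck time: t_P = √(ℏG/c⁵) = 5.392 × 10⁻⁴⁴ s
11.4 × 2.423 × 10⁻¹⁷ / 5.392 × 10⁻⁴⁴ = 5.123 × 10²⁷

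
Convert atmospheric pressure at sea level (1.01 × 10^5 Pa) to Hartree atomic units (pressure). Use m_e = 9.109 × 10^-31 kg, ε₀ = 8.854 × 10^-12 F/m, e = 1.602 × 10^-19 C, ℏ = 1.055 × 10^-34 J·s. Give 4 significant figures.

atomic unit of pressure: P_au = E_h/a₀³ = m_e⁴e¹⁰/((4πε₀)⁵ℏ⁸) = 2.929 × 10^13 Pa.
1.01 × 10^5 / 2.929 × 10^13 = 3.448 × 10^-9

3.448 × 10^-9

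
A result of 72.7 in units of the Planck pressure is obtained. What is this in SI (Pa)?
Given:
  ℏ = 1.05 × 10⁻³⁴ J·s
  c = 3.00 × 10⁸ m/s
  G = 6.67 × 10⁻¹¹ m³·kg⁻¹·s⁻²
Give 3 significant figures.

3.40 × 10¹¹⁵ Pa

One Planck pressure: p_P = c⁷/(ℏG²) = 4.68 × 10¹¹³ Pa.
72.7 × 4.68 × 10¹¹³ Pa = 3.40 × 10¹¹⁵ Pa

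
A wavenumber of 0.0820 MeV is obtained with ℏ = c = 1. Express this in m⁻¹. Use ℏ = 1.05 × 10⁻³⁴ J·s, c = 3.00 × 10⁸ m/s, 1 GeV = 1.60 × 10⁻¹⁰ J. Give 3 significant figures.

4.17 × 10¹¹ m⁻¹

Inverse length is [E]/(ℏc).
1 GeV → 1/(ℏc) × (1 GeV in J) = 5.08 × 10¹⁵ m⁻¹.
Convert the energy scale: 0.0820 MeV = 8.20 × 10⁻⁵ GeV.
Result: 8.20 × 10⁻⁵ × 5.08 × 10¹⁵ = 4.17 × 10¹¹ m⁻¹.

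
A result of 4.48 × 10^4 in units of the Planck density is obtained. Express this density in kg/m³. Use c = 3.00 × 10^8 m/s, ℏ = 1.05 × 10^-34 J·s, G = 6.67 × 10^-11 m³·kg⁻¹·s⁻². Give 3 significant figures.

2.33 × 10^101 kg/m³

One Planck density: ρ_P = c⁵/(ℏG²) = 5.20 × 10^96 kg/m³.
4.48 × 10^4 × 5.20 × 10^96 kg/m³ = 2.33 × 10^101 kg/m³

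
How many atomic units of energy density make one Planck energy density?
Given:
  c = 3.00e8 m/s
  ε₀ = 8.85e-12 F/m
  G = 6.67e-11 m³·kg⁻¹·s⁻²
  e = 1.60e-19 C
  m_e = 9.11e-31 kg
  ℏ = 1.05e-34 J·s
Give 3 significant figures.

Planck energy density: u_P = c⁷/(ℏG²) = 4.68e113 J/m³
atomic unit of energy density: u_au = E_h/a₀³ = m_e⁴e¹⁰/((4πε₀)⁵ℏ⁸) = 3.01e13 J/m³
ratio = 4.68e113 / 3.01e13 = 1.55e100

1.55e100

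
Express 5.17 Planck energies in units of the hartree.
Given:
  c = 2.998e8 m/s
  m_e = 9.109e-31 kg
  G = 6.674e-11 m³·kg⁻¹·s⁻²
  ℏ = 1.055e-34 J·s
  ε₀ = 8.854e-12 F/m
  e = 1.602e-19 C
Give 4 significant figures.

2.323e27

Planck energy: E_P = √(ℏc⁵/G) = 1.957e9 J
hartree: E_h = m_e e⁴/(4πε₀ℏ)² = 4.354e-18 J
5.17 × 1.957e9 / 4.354e-18 = 2.323e27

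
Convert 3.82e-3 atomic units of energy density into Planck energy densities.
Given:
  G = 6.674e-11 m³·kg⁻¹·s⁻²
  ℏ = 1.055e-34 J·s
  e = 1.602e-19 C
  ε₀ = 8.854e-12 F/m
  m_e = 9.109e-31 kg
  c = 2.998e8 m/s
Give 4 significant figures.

atomic unit of energy density: u_au = E_h/a₀³ = m_e⁴e¹⁰/((4πε₀)⁵ℏ⁸) = 2.929e13 J/m³
Planck energy density: u_P = c⁷/(ℏG²) = 4.632e113 J/m³
3.82e-3 × 2.929e13 / 4.632e113 = 2.416e-103

2.416e-103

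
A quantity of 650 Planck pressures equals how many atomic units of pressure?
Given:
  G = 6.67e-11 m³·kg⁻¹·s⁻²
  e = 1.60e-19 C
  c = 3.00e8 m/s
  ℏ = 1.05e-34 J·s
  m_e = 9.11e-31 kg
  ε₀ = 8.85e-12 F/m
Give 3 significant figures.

Planck pressure: p_P = c⁷/(ℏG²) = 4.68e113 Pa
atomic unit of pressure: P_au = E_h/a₀³ = m_e⁴e¹⁰/((4πε₀)⁵ℏ⁸) = 3.01e13 Pa
650 × 4.68e113 / 3.01e13 = 1.01e103

1.01e103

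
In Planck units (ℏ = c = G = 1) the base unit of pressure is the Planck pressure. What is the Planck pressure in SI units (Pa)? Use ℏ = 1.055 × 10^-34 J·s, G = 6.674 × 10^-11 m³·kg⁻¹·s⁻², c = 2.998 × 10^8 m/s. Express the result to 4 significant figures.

4.632 × 10^113 Pa

p_P = c⁷/(ℏG²)
  = 2.177 × 10^59 / 4.699 × 10^-55
  = 4.632 × 10^113 Pa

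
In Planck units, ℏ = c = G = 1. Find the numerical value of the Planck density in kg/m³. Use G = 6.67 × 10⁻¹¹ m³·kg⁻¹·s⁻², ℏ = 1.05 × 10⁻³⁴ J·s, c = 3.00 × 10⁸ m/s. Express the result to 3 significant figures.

5.20 × 10⁹⁶ kg/m³

Dimensional analysis gives ρ_P = c⁵/(ℏG²).
  = 2.43 × 10⁴² / 4.67 × 10⁻⁵⁵
  = 5.20 × 10⁹⁶ kg/m³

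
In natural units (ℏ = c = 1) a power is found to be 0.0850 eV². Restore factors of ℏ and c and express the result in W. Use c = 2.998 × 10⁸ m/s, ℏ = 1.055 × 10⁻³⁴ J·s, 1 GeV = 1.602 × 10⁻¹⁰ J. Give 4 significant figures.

2.068 × 10⁻⁵ W

Power is [E]/[T] = [E]²/ℏ.
1 GeV² → 1/ℏ × (1 GeV in J)² = 2.433 × 10¹⁴ W.
Convert the energy scale: 0.0850 eV² = 8.50 × 10⁻²⁰ GeV².
Result: 8.50 × 10⁻²⁰ × 2.433 × 10¹⁴ = 2.068 × 10⁻⁵ W.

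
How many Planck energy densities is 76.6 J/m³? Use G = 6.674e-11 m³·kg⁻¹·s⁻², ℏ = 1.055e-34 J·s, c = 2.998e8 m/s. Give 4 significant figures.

Planck energy density: u_P = c⁷/(ℏG²) = 4.632e113 J/m³.
76.6 / 4.632e113 = 1.654e-112

1.654e-112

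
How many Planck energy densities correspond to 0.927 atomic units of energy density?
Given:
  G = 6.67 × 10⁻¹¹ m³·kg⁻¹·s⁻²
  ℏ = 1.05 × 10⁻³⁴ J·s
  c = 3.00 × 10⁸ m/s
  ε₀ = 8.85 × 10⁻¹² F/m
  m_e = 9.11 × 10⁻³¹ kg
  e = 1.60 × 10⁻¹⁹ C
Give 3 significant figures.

5.97 × 10⁻¹⁰¹

atomic unit of energy density: u_au = E_h/a₀³ = m_e⁴e¹⁰/((4πε₀)⁵ℏ⁸) = 3.01 × 10¹³ J/m³
Planck energy density: u_P = c⁷/(ℏG²) = 4.68 × 10¹¹³ J/m³
0.927 × 3.01 × 10¹³ / 4.68 × 10¹¹³ = 5.97 × 10⁻¹⁰¹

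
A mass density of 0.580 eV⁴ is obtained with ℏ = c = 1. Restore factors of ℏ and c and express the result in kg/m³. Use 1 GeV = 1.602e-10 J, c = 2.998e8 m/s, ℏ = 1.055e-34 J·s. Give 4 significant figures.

1.343e-16 kg/m³

Mass density is [E]/(c²[L]³) = [E]⁴/(ℏ³c⁵).
1 GeV⁴ → 1/(ℏ³c⁵) × (1 GeV in J)⁴ = 2.316e20 kg/m³.
Convert the energy scale: 0.580 eV⁴ = 5.80e-37 GeV⁴.
Result: 5.80e-37 × 2.316e20 = 1.343e-16 kg/m³.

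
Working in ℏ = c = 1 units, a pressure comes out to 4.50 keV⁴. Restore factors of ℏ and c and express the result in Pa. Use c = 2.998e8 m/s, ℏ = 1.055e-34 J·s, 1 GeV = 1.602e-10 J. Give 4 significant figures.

9.367e13 Pa

Pressure is [E]/[L]³ = [E]⁴/(ℏc)³.
1 GeV⁴ → 1/(ℏc)³ × (1 GeV in J)⁴ = 2.082e37 Pa.
Convert the energy scale: 4.50 keV⁴ = 4.50e-24 GeV⁴.
Result: 4.50e-24 × 2.082e37 = 9.367e13 Pa.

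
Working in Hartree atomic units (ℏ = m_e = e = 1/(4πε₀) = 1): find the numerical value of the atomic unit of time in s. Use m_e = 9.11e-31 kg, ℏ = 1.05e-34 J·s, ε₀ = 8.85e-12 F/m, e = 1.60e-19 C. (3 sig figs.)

2.40e-17 s

The unique combination of the constants set to 1 with dimensions of time is τ_au = (4πε₀)²ℏ³/(m_e e⁴).
E_h = 4.38e-18 J
ℏ/E_h = 2.40e-17 s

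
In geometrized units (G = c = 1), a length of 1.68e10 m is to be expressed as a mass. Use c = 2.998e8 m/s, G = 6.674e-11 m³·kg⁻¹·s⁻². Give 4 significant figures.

2.262e37 kg

Length → mass via c²/G.
1.68e10 m × (c²/G) = 2.262e37 kg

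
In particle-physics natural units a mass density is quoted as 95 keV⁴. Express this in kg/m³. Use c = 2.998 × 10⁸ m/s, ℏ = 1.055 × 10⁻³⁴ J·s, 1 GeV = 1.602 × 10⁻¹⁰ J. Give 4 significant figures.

0.02200 kg/m³

Mass density is [E]/(c²[L]³) = [E]⁴/(ℏ³c⁵).
1 GeV⁴ → 1/(ℏ³c⁵) × (1 GeV in J)⁴ = 2.316 × 10²⁰ kg/m³.
Convert the energy scale: 95 keV⁴ = 9.50 × 10⁻²³ GeV⁴.
Result: 9.50 × 10⁻²³ × 2.316 × 10²⁰ = 0.02200 kg/m³.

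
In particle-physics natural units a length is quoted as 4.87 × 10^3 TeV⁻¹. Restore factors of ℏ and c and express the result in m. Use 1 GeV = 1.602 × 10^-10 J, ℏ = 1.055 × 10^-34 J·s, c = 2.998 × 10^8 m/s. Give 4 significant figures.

A length is [E]⁻¹ in ℏ=c=1; restore one factor of ℏc.
1 GeV⁻¹ → ℏc × (1 GeV in J)⁻¹ = 1.974 × 10^-16 m.
Convert the energy scale: 4.87 × 10^3 TeV⁻¹ = 4.87 GeV⁻¹.
Result: 4.87 × 1.974 × 10^-16 = 9.615 × 10^-16 m.

9.615 × 10^-16 m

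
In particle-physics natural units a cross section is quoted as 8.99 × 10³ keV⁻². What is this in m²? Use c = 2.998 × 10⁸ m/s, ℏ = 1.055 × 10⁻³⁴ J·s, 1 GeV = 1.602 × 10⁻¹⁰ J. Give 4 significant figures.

3.504 × 10⁻¹⁶ m²

Area is [L]² = [E]⁻²·(ℏc)²; restore (ℏc)².
1 GeV⁻² → (ℏc)² × (1 GeV in J)⁻² = 3.898 × 10⁻³² m².
Convert the energy scale: 8.99 × 10³ keV⁻² = 8.99 × 10¹⁵ GeV⁻².
Result: 8.99 × 10¹⁵ × 3.898 × 10⁻³² = 3.504 × 10⁻¹⁶ m².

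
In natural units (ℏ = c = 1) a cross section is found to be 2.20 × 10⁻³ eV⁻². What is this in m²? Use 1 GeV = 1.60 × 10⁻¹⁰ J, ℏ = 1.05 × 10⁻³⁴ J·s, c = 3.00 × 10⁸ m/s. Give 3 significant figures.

8.53 × 10⁻¹⁷ m²

Area is [L]² = [E]⁻²·(ℏc)²; restore (ℏc)².
1 GeV⁻² → (ℏc)² × (1 GeV in J)⁻² = 3.88 × 10⁻³² m².
Convert the energy scale: 2.20 × 10⁻³ eV⁻² = 2.20 × 10¹⁵ GeV⁻².
Result: 2.20 × 10¹⁵ × 3.88 × 10⁻³² = 8.53 × 10⁻¹⁷ m².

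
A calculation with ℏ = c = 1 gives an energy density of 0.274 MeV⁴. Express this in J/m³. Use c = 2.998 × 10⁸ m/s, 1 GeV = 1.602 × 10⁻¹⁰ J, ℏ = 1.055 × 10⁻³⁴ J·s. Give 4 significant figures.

[E]/[L]³ = [E]⁴/(ℏc)³; restore (ℏc)⁻³.
1 GeV⁴ → 1/(ℏc)³ × (1 GeV in J)⁴ = 2.082 × 10³⁷ J/m³.
Convert the energy scale: 0.274 MeV⁴ = 2.74 × 10⁻¹³ GeV⁴.
Result: 2.74 × 10⁻¹³ × 2.082 × 10³⁷ = 5.704 × 10²⁴ J/m³.

5.704 × 10²⁴ J/m³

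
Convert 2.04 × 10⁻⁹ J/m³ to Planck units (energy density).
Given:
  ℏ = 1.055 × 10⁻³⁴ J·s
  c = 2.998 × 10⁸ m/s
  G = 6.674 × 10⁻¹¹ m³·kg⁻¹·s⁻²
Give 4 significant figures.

Planck energy density: u_P = c⁷/(ℏG²) = 4.632 × 10¹¹³ J/m³.
2.04 × 10⁻⁹ / 4.632 × 10¹¹³ = 4.404 × 10⁻¹²³

4.404 × 10⁻¹²³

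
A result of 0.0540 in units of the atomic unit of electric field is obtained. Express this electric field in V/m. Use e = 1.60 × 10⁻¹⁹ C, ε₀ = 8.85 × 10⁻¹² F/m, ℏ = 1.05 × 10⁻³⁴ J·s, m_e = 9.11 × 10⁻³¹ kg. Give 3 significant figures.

2.81 × 10¹⁰ V/m

One atomic unit of electric field: E_au = E_h/(e a₀) = m_e²e⁵/((4πε₀)³ℏ⁴) = 5.20 × 10¹¹ V/m.
0.0540 × 5.20 × 10¹¹ V/m = 2.81 × 10¹⁰ V/m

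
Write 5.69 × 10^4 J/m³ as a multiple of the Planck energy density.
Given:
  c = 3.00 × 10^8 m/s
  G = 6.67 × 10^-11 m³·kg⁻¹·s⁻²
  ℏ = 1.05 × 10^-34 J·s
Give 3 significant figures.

1.22 × 10^-109

Planck energy density: u_P = c⁷/(ℏG²) = 4.68 × 10^113 J/m³.
5.69 × 10^4 / 4.68 × 10^113 = 1.22 × 10^-109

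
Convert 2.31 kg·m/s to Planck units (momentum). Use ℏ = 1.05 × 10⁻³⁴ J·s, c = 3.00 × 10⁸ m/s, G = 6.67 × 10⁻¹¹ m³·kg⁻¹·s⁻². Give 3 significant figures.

0.354

Planck momentum: p_P = √(ℏc³/G) = 6.52 kg·m/s.
2.31 / 6.52 = 0.354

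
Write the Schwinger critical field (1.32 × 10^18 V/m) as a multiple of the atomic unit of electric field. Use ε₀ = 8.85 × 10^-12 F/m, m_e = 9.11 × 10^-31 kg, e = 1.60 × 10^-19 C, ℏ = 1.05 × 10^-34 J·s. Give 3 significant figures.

atomic unit of electric field: E_au = E_h/(e a₀) = m_e²e⁵/((4πε₀)³ℏ⁴) = 5.20 × 10^11 V/m.
1.32 × 10^18 / 5.20 × 10^11 = 2.54 × 10^6

2.54 × 10^6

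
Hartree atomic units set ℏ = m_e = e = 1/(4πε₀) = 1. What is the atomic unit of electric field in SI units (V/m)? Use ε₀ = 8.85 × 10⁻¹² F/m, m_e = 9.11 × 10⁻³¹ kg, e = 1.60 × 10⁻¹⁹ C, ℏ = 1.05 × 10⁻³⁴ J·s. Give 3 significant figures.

The unique combination of the constants set to 1 with dimensions of electric field is E_au = E_h/(e a₀) = m_e²e⁵/((4πε₀)³ℏ⁴).
E_h = 4.38 × 10⁻¹⁸ J
a₀ = 5.26 × 10⁻¹¹ m
E_h/(e·a₀) = 5.20 × 10¹¹ V/m

5.20 × 10¹¹ V/m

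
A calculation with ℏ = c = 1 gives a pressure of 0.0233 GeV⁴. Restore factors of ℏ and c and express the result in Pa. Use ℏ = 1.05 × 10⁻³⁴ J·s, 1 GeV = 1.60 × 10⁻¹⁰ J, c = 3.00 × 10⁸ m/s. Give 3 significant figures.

Pressure is [E]/[L]³ = [E]⁴/(ℏc)³.
1 GeV⁴ → 1/(ℏc)³ × (1 GeV in J)⁴ = 2.10 × 10³⁷ Pa.
Result: 0.0233 × 2.10 × 10³⁷ = 4.89 × 10³⁵ Pa.

4.89 × 10³⁵ Pa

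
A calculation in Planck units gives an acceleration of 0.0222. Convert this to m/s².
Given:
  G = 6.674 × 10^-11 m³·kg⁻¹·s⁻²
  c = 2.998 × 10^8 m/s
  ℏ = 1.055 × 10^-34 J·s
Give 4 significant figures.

1.234 × 10^50 m/s²

One Planck acceleration: a_P = √(c⁷/(ℏG)) = 5.560 × 10^51 m/s².
0.0222 × 5.560 × 10^51 m/s² = 1.234 × 10^50 m/s²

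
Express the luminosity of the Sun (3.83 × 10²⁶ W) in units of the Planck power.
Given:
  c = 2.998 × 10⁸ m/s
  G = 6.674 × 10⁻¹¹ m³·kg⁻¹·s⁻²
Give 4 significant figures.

Planck power: P_P = c⁵/G = 3.629 × 10⁵² W.
3.83 × 10²⁶ / 3.629 × 10⁵² = 1.055 × 10⁻²⁶

1.055 × 10⁻²⁶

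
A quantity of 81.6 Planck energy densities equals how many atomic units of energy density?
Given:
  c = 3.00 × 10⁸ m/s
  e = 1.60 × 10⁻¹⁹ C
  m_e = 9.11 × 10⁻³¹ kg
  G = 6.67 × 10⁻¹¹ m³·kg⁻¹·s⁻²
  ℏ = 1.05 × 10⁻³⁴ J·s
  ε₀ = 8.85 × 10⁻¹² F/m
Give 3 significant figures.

Planck energy density: u_P = c⁷/(ℏG²) = 4.68 × 10¹¹³ J/m³
atomic unit of energy density: u_au = E_h/a₀³ = m_e⁴e¹⁰/((4πε₀)⁵ℏ⁸) = 3.01 × 10¹³ J/m³
81.6 × 4.68 × 10¹¹³ / 3.01 × 10¹³ = 1.27 × 10¹⁰²

1.27 × 10¹⁰²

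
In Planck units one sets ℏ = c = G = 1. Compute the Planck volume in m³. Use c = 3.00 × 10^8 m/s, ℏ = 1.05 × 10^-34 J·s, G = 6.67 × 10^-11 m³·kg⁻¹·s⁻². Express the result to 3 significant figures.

V_P = (ℏG/c³)^(3/2)
  = √(1.75 × 10^-209)
  = 4.18 × 10^-105 m³

4.18 × 10^-105 m³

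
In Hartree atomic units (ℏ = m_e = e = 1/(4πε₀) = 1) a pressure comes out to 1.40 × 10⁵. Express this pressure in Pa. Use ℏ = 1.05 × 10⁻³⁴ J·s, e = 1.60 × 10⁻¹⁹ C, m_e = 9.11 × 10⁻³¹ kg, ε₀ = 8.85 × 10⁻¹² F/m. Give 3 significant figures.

4.22 × 10¹⁸ Pa

One atomic unit of pressure: P_au = E_h/a₀³ = m_e⁴e¹⁰/((4πε₀)⁵ℏ⁸) = 3.01 × 10¹³ Pa.
1.40 × 10⁵ × 3.01 × 10¹³ Pa = 4.22 × 10¹⁸ Pa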